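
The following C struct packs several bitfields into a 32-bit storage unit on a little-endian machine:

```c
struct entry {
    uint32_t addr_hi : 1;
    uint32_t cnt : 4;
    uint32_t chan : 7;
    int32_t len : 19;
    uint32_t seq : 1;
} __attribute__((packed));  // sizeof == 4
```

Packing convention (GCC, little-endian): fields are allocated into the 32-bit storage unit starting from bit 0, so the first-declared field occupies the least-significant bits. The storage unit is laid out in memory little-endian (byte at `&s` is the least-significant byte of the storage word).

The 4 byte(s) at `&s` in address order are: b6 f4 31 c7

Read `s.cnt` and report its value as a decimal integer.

[0]=0xb6 [1]=0xf4 [2]=0x31 [3]=0xc7 (little-endian) → word 0xc731f4b6
addr_hi [0+:1] = (word>>0) & 0x1 = 0
cnt [1+:4] = (word>>1) & 0xf = 11  ←
chan [5+:7] = (word>>5) & 0x7f = 37
len [12+:19] = (word>>12) & 0x7ffff = 291615
seq [31+:1] = (word>>31) & 0x1 = 1

11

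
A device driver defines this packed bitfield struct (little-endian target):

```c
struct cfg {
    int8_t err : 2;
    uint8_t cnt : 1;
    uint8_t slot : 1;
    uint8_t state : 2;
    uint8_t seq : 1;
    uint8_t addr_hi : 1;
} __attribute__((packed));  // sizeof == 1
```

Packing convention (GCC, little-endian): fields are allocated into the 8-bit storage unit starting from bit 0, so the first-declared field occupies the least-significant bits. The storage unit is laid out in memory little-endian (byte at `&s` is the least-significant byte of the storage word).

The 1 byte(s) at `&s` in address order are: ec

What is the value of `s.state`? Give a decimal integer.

2

[0]=0xec (little-endian) → word 0xec
err:2 @ bit 0 → (0xec>>0)&0x3 = 0x0
cnt:1 @ bit 2 → (0xec>>2)&0x1 = 0x1
slot:1 @ bit 3 → (0xec>>3)&0x1 = 0x1
state:2 @ bit 4 → (0xec>>4)&0x3 = 0x2  ←
seq:1 @ bit 6 → (0xec>>6)&0x1 = 0x1
addr_hi:1 @ bit 7 → (0xec>>7)&0x1 = 0x1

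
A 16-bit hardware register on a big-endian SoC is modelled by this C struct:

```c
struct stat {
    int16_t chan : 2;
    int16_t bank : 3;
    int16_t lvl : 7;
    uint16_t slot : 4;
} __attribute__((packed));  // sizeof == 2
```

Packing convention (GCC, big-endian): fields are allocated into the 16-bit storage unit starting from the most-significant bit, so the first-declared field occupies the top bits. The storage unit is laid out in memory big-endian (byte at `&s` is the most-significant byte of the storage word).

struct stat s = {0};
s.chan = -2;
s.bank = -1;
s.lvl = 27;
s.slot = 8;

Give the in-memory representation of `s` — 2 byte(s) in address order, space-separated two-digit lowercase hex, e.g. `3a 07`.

b9 b8

[14+:2] chan=-2 & 0x3 = 0x2; word=0x8000
[11+:3] bank=-1 & 0x7 = 0x7; word=0xb800
[4+:7] lvl=27 & 0x7f = 0x1b; word=0xb9b0
[0+:4] slot=8 & 0xf = 0x8; word=0xb9b8
word = 0xb9b8 → big-endian bytes:
  [0]=0xb9  [1]=0xb8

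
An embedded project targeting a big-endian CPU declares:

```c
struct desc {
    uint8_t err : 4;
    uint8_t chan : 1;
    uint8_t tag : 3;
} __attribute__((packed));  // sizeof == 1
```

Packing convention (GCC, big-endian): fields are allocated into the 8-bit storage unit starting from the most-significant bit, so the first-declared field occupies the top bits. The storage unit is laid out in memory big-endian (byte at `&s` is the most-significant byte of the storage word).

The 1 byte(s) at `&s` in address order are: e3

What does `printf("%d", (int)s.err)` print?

14

[0]=0xe3 (big-endian) → word 0xe3
err:4 @ bit 4 → (0xe3>>4)&0xf = 0xe  ←
chan:1 @ bit 3 → (0xe3>>3)&0x1 = 0x0
tag:3 @ bit 0 → (0xe3>>0)&0x7 = 0x3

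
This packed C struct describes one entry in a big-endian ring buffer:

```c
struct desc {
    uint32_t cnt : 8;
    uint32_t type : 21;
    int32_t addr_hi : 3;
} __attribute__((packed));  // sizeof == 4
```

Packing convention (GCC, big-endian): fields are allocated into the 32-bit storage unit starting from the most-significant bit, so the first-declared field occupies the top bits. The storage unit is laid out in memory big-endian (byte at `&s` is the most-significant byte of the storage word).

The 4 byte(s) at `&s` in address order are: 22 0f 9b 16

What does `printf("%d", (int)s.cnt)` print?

34

[0]=0x22 [1]=0x0f [2]=0x9b [3]=0x16 (big-endian) → word 0x220f9b16
cnt [24+:8] = (word>>24) & 0xff = 34  ←
type [3+:21] = (word>>3) & 0x1fffff = 127842
addr_hi [0+:3] = (word>>0) & 0x7 = 6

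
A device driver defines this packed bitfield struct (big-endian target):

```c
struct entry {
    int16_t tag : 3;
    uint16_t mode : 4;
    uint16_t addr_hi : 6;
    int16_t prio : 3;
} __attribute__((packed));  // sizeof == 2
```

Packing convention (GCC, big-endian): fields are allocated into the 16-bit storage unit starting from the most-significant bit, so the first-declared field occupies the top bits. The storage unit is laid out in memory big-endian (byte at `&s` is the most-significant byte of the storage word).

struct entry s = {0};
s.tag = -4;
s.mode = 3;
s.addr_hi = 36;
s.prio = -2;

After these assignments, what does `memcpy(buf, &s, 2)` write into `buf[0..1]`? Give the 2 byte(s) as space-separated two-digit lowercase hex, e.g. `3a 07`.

tag (3b) val=-4 bits=0x4 at bit 13: 0x8000
mode (4b) val=3 bits=0x3 at bit 9: 0x8600
addr_hi (6b) val=36 bits=0x24 at bit 3: 0x8720
prio (3b) val=-2 bits=0x6 at bit 0: 0x8726
word = 0x8726 → big-endian bytes:
  [0]=0x87  [1]=0x26

87 26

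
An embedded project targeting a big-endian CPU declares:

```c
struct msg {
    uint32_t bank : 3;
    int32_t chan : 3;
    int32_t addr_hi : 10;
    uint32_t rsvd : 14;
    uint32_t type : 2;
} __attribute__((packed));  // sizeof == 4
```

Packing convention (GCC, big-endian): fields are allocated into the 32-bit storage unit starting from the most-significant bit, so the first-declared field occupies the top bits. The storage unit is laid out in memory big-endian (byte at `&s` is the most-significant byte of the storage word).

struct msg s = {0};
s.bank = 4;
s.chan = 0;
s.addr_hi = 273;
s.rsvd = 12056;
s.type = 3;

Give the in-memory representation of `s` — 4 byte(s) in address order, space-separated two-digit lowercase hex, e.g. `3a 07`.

bank (3b) val=4 bits=0x4 at bit 29: 0x80000000
chan (3b) val=0 bits=0x0 at bit 26: 0x80000000
addr_hi (10b) val=273 bits=0x111 at bit 16: 0x81110000
rsvd (14b) val=12056 bits=0x2f18 at bit 2: 0x8111bc60
type (2b) val=3 bits=0x3 at bit 0: 0x8111bc63
word = 0x8111bc63 → big-endian bytes:
  [0]=0x81  [1]=0x11  [2]=0xbc  [3]=0x63

81 11 bc 63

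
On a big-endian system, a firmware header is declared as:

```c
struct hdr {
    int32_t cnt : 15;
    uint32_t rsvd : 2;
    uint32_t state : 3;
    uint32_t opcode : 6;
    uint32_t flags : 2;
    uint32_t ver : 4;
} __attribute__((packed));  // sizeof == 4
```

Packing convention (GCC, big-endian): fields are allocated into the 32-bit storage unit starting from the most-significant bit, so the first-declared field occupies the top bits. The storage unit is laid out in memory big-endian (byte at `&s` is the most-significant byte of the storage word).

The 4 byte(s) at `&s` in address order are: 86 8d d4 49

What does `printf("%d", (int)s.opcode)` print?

[0]=0x86 [1]=0x8d [2]=0xd4 [3]=0x49 (big-endian) → word 0x868dd449
cnt [17+:15] = (word>>17) & 0x7fff = 17222
rsvd [15+:2] = (word>>15) & 0x3 = 3
state [12+:3] = (word>>12) & 0x7 = 5
opcode [6+:6] = (word>>6) & 0x3f = 17  ←
flags [4+:2] = (word>>4) & 0x3 = 0
ver [0+:4] = (word>>0) & 0xf = 9

17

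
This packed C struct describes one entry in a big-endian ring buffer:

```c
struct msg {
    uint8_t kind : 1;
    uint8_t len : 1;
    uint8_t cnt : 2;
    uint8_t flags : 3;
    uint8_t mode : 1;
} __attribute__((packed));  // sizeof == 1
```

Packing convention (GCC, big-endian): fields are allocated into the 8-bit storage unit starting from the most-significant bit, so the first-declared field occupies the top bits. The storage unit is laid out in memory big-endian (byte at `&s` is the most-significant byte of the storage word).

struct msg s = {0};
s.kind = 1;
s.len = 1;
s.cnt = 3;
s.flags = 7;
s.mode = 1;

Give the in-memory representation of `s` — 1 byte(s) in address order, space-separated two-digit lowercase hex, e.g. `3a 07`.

ff

[7+:1] kind=1 & 0x1 = 0x1; word=0x80
[6+:1] len=1 & 0x1 = 0x1; word=0xc0
[4+:2] cnt=3 & 0x3 = 0x3; word=0xf0
[1+:3] flags=7 & 0x7 = 0x7; word=0xfe
[0+:1] mode=1 & 0x1 = 0x1; word=0xff
word = 0xff → big-endian bytes:
  [0]=0xff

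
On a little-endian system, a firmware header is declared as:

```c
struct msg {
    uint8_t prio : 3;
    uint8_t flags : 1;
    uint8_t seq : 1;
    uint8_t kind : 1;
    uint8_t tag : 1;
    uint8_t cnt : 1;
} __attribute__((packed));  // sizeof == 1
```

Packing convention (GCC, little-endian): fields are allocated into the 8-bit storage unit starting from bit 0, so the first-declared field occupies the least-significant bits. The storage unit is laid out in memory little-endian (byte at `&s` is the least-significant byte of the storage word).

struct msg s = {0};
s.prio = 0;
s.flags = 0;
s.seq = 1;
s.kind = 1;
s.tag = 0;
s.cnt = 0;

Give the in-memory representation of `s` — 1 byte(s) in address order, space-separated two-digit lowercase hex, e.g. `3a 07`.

[0+:3] prio=0 & 0x7 = 0x0; word=0x00
[3+:1] flags=0 & 0x1 = 0x0; word=0x00
[4+:1] seq=1 & 0x1 = 0x1; word=0x10
[5+:1] kind=1 & 0x1 = 0x1; word=0x30
[6+:1] tag=0 & 0x1 = 0x0; word=0x30
[7+:1] cnt=0 & 0x1 = 0x0; word=0x30
word = 0x30 → little-endian bytes:
  [0]=0x30

30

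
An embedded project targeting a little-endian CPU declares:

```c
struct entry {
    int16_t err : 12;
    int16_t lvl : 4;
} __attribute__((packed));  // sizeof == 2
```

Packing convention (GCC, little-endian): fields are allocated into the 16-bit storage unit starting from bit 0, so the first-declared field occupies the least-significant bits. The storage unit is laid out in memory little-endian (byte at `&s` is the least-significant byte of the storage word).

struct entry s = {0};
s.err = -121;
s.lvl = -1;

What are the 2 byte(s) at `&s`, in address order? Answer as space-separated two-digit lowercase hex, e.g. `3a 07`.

[0+:12] err=-121 & 0xfff = 0xf87; word=0x0f87
[12+:4] lvl=-1 & 0xf = 0xf; word=0xff87
word = 0xff87 → little-endian bytes:
  [0]=0x87  [1]=0xff

87 ff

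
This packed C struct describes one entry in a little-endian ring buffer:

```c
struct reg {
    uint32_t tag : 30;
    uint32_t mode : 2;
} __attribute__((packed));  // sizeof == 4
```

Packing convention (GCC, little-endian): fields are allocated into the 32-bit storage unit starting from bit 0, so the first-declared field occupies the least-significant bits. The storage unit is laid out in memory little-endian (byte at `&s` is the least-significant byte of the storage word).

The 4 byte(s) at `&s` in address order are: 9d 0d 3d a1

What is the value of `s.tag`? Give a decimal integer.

[0]=0x9d [1]=0x0d [2]=0x3d [3]=0xa1 (little-endian) → word 0xa13d0d9d
tag:30 @ bit 0 → (0xa13d0d9d>>0)&0x3fffffff = 0x213d0d9d  ←
mode:2 @ bit 30 → (0xa13d0d9d>>30)&0x3 = 0x2

557649309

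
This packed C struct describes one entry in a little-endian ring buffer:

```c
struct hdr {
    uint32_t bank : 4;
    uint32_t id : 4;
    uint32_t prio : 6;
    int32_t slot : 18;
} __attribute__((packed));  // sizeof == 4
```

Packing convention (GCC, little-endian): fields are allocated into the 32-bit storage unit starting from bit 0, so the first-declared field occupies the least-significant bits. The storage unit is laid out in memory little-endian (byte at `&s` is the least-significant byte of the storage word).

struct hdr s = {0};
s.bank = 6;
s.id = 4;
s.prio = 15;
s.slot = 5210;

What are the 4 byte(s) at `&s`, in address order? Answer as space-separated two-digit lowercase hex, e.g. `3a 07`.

[0+:4] bank=6 & 0xf = 0x6; word=0x00000006
[4+:4] id=4 & 0xf = 0x4; word=0x00000046
[8+:6] prio=15 & 0x3f = 0xf; word=0x00000f46
[14+:18] slot=5210 & 0x3ffff = 0x145a; word=0x05168f46
word = 0x05168f46 → little-endian bytes:
  [0]=0x46  [1]=0x8f  [2]=0x16  [3]=0x05

46 8f 16 05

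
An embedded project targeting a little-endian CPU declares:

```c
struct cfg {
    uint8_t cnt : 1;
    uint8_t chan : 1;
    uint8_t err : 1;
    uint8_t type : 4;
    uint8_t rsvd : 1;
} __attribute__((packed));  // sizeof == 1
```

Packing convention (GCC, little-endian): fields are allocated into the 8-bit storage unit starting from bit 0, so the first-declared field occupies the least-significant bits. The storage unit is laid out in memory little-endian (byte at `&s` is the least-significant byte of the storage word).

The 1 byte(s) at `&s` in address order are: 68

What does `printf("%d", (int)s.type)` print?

13

[0]=0x68 (little-endian) → word 0x68
cnt [0+:1] = (word>>0) & 0x1 = 0
chan [1+:1] = (word>>1) & 0x1 = 0
err [2+:1] = (word>>2) & 0x1 = 0
type [3+:4] = (word>>3) & 0xf = 13  ←
rsvd [7+:1] = (word>>7) & 0x1 = 0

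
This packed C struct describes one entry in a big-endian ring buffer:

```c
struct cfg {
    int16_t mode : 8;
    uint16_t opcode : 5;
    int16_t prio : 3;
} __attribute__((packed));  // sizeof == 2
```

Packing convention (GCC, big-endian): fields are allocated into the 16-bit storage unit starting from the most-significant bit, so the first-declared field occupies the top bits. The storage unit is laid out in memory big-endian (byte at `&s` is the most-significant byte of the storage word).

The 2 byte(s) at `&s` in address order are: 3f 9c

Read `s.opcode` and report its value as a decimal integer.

[0]=0x3f [1]=0x9c (big-endian) → word 0x3f9c
mode [8+:8] = (word>>8) & 0xff = 63
opcode [3+:5] = (word>>3) & 0x1f = 19  ←
prio [0+:3] = (word>>0) & 0x7 = 4

19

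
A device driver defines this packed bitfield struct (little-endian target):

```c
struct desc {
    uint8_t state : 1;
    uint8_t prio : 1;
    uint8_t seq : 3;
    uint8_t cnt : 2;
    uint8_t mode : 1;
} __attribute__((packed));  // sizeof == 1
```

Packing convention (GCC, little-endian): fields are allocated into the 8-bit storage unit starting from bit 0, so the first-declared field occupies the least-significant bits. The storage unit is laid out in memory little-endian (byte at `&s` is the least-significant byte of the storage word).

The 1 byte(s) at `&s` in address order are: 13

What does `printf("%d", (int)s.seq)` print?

[0]=0x13 (little-endian) → word 0x13
state:1 @ bit 0 → (0x13>>0)&0x1 = 0x1
prio:1 @ bit 1 → (0x13>>1)&0x1 = 0x1
seq:3 @ bit 2 → (0x13>>2)&0x7 = 0x4  ←
cnt:2 @ bit 5 → (0x13>>5)&0x3 = 0x0
mode:1 @ bit 7 → (0x13>>7)&0x1 = 0x0

4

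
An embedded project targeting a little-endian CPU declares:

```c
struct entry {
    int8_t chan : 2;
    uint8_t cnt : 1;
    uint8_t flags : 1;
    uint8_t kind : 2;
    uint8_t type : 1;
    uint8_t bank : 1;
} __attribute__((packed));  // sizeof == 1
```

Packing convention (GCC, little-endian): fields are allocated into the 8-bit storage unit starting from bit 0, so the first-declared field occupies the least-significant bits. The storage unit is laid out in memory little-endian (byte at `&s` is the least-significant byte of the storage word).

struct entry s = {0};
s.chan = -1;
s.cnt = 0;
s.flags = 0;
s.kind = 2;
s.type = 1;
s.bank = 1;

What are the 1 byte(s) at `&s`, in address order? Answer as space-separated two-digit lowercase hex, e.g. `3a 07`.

e3

[0+:2] chan=-1 & 0x3 = 0x3; word=0x03
[2+:1] cnt=0 & 0x1 = 0x0; word=0x03
[3+:1] flags=0 & 0x1 = 0x0; word=0x03
[4+:2] kind=2 & 0x3 = 0x2; word=0x23
[6+:1] type=1 & 0x1 = 0x1; word=0x63
[7+:1] bank=1 & 0x1 = 0x1; word=0xe3
word = 0xe3 → little-endian bytes:
  [0]=0xe3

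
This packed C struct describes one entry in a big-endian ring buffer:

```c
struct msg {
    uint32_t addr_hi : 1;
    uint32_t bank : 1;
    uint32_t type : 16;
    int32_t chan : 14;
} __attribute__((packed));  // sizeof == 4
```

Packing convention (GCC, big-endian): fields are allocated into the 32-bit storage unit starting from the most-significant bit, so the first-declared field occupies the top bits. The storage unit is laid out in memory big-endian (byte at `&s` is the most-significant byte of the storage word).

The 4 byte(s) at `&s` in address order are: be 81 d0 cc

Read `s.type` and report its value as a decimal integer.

64007

[0]=0xbe [1]=0x81 [2]=0xd0 [3]=0xcc (big-endian) → word 0xbe81d0cc
addr_hi:1 @ bit 31 → (0xbe81d0cc>>31)&0x1 = 0x1
bank:1 @ bit 30 → (0xbe81d0cc>>30)&0x1 = 0x0
type:16 @ bit 14 → (0xbe81d0cc>>14)&0xffff = 0xfa07  ←
chan:14 @ bit 0 → (0xbe81d0cc>>0)&0x3fff = 0x10cc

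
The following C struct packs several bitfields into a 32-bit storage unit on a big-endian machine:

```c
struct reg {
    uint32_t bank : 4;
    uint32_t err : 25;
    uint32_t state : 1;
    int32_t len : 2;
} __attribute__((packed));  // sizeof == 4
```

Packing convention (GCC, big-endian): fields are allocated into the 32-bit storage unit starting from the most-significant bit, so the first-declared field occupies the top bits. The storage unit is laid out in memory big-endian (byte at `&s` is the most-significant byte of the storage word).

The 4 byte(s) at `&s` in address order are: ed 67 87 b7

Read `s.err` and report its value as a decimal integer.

28111094

[0]=0xed [1]=0x67 [2]=0x87 [3]=0xb7 (big-endian) → word 0xed6787b7
bank:4 @ bit 28 → (0xed6787b7>>28)&0xf = 0xe
err:25 @ bit 3 → (0xed6787b7>>3)&0x1ffffff = 0x1acf0f6  ←
state:1 @ bit 2 → (0xed6787b7>>2)&0x1 = 0x1
len:2 @ bit 0 → (0xed6787b7>>0)&0x3 = 0x3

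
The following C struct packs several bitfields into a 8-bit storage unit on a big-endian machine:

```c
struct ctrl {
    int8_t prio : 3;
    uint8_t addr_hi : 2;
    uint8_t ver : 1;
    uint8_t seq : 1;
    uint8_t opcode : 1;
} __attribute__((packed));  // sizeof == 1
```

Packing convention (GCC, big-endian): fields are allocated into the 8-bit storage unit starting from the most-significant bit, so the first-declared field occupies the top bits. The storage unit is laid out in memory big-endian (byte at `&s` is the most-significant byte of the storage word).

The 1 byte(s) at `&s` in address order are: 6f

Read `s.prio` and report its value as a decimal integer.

[0]=0x6f (big-endian) → word 0x6f
prio [5+:3] = (word>>5) & 0x7 = 3  ←
addr_hi [3+:2] = (word>>3) & 0x3 = 1
ver [2+:1] = (word>>2) & 0x1 = 1
seq [1+:1] = (word>>1) & 0x1 = 1
opcode [0+:1] = (word>>0) & 0x1 = 1
prio signed 3b, MSB=0: value = 3

3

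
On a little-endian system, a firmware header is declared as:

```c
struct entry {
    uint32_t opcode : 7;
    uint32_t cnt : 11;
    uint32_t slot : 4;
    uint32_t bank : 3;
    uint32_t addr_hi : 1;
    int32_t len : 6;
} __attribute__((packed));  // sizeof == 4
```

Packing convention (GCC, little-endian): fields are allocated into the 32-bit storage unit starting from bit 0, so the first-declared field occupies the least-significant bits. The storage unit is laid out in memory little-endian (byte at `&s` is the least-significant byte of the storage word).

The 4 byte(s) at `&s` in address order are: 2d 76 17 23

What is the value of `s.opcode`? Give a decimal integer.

45

[0]=0x2d [1]=0x76 [2]=0x17 [3]=0x23 (little-endian) → word 0x2317762d
opcode:7 @ bit 0 → (0x2317762d>>0)&0x7f = 0x2d  ←
cnt:11 @ bit 7 → (0x2317762d>>7)&0x7ff = 0x6ec
slot:4 @ bit 18 → (0x2317762d>>18)&0xf = 0x5
bank:3 @ bit 22 → (0x2317762d>>22)&0x7 = 0x4
addr_hi:1 @ bit 25 → (0x2317762d>>25)&0x1 = 0x1
len:6 @ bit 26 → (0x2317762d>>26)&0x3f = 0x8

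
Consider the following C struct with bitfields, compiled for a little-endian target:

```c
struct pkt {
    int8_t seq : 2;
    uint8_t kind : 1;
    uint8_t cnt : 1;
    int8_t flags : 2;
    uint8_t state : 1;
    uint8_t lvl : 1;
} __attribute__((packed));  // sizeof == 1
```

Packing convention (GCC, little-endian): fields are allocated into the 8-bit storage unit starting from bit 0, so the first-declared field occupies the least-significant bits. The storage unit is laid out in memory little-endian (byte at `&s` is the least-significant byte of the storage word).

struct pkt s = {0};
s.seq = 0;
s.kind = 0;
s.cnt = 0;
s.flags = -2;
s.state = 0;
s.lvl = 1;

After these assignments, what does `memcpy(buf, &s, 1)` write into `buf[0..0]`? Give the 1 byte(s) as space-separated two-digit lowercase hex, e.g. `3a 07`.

seq (2b) val=0 bits=0x0 at bit 0: 0x00
kind (1b) val=0 bits=0x0 at bit 2: 0x00
cnt (1b) val=0 bits=0x0 at bit 3: 0x00
flags (2b) val=-2 bits=0x2 at bit 4: 0x20
state (1b) val=0 bits=0x0 at bit 6: 0x20
lvl (1b) val=1 bits=0x1 at bit 7: 0xa0
word = 0xa0 → little-endian bytes:
  [0]=0xa0

a0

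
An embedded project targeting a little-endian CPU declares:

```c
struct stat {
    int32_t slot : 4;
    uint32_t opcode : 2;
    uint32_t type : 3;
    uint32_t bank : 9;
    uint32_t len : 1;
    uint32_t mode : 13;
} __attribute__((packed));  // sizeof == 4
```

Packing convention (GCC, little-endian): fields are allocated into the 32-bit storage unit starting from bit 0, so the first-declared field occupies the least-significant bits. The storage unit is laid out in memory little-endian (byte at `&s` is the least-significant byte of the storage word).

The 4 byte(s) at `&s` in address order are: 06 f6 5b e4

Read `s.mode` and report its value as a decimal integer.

[0]=0x06 [1]=0xf6 [2]=0x5b [3]=0xe4 (little-endian) → word 0xe45bf606
slot [0+:4] = (word>>0) & 0xf = 6
opcode [4+:2] = (word>>4) & 0x3 = 0
type [6+:3] = (word>>6) & 0x7 = 0
bank [9+:9] = (word>>9) & 0x1ff = 507
len [18+:1] = (word>>18) & 0x1 = 0
mode [19+:13] = (word>>19) & 0x1fff = 7307  ←

7307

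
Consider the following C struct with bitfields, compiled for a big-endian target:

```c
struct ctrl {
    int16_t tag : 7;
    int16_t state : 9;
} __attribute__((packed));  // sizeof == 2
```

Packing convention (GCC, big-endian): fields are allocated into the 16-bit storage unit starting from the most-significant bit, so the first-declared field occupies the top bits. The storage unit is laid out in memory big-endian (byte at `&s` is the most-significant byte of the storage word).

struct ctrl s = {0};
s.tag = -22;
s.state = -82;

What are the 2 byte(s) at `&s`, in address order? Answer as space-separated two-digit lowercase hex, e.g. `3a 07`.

d5 ae

tag (7b) val=-22 bits=0x6a at bit 9: 0xd400
state (9b) val=-82 bits=0x1ae at bit 0: 0xd5ae
word = 0xd5ae → big-endian bytes:
  [0]=0xd5  [1]=0xae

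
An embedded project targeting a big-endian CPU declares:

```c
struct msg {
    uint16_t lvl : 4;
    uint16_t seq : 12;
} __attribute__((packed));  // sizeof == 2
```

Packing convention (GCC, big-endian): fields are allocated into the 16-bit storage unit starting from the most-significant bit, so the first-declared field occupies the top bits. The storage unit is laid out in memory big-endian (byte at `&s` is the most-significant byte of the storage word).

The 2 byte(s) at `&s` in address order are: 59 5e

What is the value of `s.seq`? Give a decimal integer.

[0]=0x59 [1]=0x5e (big-endian) → word 0x595e
lvl [12+:4] = (word>>12) & 0xf = 5
seq [0+:12] = (word>>0) & 0xfff = 2398  ←

2398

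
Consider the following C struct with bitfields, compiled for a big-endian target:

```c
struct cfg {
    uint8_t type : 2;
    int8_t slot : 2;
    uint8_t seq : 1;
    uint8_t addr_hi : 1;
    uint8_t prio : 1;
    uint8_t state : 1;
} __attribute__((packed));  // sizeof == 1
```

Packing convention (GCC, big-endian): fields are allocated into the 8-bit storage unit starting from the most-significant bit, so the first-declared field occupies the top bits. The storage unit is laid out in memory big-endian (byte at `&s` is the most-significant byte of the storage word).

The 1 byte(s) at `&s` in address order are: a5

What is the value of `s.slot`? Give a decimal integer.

[0]=0xa5 (big-endian) → word 0xa5
type [6+:2] = (word>>6) & 0x3 = 2
slot [4+:2] = (word>>4) & 0x3 = 2  ←
seq [3+:1] = (word>>3) & 0x1 = 0
addr_hi [2+:1] = (word>>2) & 0x1 = 1
prio [1+:1] = (word>>1) & 0x1 = 0
state [0+:1] = (word>>0) & 0x1 = 1
slot signed 2b, MSB=1: 2 - 4 = -2

-2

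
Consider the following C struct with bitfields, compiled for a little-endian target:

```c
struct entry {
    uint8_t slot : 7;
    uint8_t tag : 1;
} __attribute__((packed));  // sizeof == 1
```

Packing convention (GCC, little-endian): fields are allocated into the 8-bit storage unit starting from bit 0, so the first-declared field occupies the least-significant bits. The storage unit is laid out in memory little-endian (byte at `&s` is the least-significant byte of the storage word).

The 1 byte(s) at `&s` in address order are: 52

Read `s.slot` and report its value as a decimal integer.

82

[0]=0x52 (little-endian) → word 0x52
slot:7 @ bit 0 → (0x52>>0)&0x7f = 0x52  ←
tag:1 @ bit 7 → (0x52>>7)&0x1 = 0x0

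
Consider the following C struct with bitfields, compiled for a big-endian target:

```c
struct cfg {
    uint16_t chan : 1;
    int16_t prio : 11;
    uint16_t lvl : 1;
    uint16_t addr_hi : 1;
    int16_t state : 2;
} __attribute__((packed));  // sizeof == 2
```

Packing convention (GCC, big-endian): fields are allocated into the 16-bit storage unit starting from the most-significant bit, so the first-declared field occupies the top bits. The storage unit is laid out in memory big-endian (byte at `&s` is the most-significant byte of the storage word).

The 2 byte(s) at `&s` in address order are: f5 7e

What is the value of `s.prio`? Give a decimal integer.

[0]=0xf5 [1]=0x7e (big-endian) → word 0xf57e
chan:1 @ bit 15 → (0xf57e>>15)&0x1 = 0x1
prio:11 @ bit 4 → (0xf57e>>4)&0x7ff = 0x757  ←
lvl:1 @ bit 3 → (0xf57e>>3)&0x1 = 0x1
addr_hi:1 @ bit 2 → (0xf57e>>2)&0x1 = 0x1
state:2 @ bit 0 → (0xf57e>>0)&0x3 = 0x2
prio signed 11b, MSB=1: 1879 - 2048 = -169

-169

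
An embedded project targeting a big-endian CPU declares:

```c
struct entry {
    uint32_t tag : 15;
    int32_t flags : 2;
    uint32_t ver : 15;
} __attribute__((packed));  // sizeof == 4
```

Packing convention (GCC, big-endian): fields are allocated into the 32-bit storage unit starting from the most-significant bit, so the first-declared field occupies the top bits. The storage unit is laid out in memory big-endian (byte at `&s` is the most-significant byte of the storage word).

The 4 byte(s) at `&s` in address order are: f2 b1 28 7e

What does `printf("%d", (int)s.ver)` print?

[0]=0xf2 [1]=0xb1 [2]=0x28 [3]=0x7e (big-endian) → word 0xf2b1287e
tag:15 @ bit 17 → (0xf2b1287e>>17)&0x7fff = 0x7958
flags:2 @ bit 15 → (0xf2b1287e>>15)&0x3 = 0x2
ver:15 @ bit 0 → (0xf2b1287e>>0)&0x7fff = 0x287e  ←

10366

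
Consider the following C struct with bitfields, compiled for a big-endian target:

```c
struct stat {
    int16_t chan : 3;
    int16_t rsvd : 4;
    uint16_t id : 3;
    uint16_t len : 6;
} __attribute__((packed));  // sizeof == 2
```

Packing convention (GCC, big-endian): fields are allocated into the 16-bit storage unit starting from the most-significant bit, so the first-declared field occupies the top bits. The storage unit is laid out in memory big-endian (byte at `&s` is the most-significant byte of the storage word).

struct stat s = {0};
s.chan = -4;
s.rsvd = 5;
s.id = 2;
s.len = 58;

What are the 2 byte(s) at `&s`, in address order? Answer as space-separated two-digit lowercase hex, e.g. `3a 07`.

chan (3b) val=-4 bits=0x4 at bit 13: 0x8000
rsvd (4b) val=5 bits=0x5 at bit 9: 0x8a00
id (3b) val=2 bits=0x2 at bit 6: 0x8a80
len (6b) val=58 bits=0x3a at bit 0: 0x8aba
word = 0x8aba → big-endian bytes:
  [0]=0x8a  [1]=0xba

8a ba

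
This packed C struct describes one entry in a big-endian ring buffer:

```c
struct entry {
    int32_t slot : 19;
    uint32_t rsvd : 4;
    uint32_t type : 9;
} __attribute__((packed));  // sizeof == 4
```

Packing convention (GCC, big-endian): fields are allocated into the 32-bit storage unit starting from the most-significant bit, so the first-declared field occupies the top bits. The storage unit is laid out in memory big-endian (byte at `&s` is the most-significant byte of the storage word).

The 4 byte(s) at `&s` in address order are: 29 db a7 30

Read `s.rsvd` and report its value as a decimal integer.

3

[0]=0x29 [1]=0xdb [2]=0xa7 [3]=0x30 (big-endian) → word 0x29dba730
slot [13+:19] = (word>>13) & 0x7ffff = 85725
rsvd [9+:4] = (word>>9) & 0xf = 3  ←
type [0+:9] = (word>>0) & 0x1ff = 304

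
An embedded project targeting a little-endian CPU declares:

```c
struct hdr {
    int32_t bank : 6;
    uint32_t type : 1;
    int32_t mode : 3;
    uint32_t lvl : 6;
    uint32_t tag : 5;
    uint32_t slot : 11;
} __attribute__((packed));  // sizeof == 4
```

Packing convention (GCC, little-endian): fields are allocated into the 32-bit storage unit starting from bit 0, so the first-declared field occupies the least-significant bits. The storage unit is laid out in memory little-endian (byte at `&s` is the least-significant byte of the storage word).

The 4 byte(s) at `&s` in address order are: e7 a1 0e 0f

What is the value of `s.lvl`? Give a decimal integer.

[0]=0xe7 [1]=0xa1 [2]=0x0e [3]=0x0f (little-endian) → word 0x0f0ea1e7
bank:6 @ bit 0 → (0x0f0ea1e7>>0)&0x3f = 0x27
type:1 @ bit 6 → (0x0f0ea1e7>>6)&0x1 = 0x1
mode:3 @ bit 7 → (0x0f0ea1e7>>7)&0x7 = 0x3
lvl:6 @ bit 10 → (0x0f0ea1e7>>10)&0x3f = 0x28  ←
tag:5 @ bit 16 → (0x0f0ea1e7>>16)&0x1f = 0xe
slot:11 @ bit 21 → (0x0f0ea1e7>>21)&0x7ff = 0x78

40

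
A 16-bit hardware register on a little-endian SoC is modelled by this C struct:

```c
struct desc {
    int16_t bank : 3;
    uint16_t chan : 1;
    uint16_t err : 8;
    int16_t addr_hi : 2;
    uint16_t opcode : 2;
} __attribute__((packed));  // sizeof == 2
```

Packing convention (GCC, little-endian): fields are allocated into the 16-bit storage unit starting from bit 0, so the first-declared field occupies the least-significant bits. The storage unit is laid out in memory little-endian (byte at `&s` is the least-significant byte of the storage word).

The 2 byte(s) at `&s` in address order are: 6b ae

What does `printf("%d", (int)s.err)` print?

230

[0]=0x6b [1]=0xae (little-endian) → word 0xae6b
bank [0+:3] = (word>>0) & 0x7 = 3
chan [3+:1] = (word>>3) & 0x1 = 1
err [4+:8] = (word>>4) & 0xff = 230  ←
addr_hi [12+:2] = (word>>12) & 0x3 = 2
opcode [14+:2] = (word>>14) & 0x3 = 2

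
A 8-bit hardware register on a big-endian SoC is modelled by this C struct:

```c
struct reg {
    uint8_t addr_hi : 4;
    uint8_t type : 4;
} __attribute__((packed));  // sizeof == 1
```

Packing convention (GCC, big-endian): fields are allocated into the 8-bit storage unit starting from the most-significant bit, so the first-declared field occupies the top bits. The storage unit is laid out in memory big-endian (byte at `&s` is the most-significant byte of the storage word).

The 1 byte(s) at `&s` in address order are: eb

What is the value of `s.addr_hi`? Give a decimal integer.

14

[0]=0xeb (big-endian) → word 0xeb
addr_hi:4 @ bit 4 → (0xeb>>4)&0xf = 0xe  ←
type:4 @ bit 0 → (0xeb>>0)&0xf = 0xb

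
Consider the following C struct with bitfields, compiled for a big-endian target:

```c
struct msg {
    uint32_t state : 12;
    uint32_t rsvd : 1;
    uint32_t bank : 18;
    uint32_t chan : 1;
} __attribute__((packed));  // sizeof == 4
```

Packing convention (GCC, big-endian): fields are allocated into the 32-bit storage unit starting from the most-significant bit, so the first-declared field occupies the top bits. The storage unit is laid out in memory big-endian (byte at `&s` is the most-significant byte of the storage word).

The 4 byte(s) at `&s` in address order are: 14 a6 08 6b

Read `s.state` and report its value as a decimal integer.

[0]=0x14 [1]=0xa6 [2]=0x08 [3]=0x6b (big-endian) → word 0x14a6086b
state:12 @ bit 20 → (0x14a6086b>>20)&0xfff = 0x14a  ←
rsvd:1 @ bit 19 → (0x14a6086b>>19)&0x1 = 0x0
bank:18 @ bit 1 → (0x14a6086b>>1)&0x3ffff = 0x30435
chan:1 @ bit 0 → (0x14a6086b>>0)&0x1 = 0x1

330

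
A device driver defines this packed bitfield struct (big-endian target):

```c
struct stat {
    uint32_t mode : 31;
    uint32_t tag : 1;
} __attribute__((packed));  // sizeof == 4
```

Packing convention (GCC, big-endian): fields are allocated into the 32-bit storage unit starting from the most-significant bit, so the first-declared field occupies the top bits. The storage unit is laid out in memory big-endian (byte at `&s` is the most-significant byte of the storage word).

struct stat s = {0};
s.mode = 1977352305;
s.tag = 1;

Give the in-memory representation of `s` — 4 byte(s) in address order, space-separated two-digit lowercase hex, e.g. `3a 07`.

eb b8 00 e3

[1+:31] mode=1977352305 & 0x7fffffff = 0x75dc0071; word=0xebb800e2
[0+:1] tag=1 & 0x1 = 0x1; word=0xebb800e3
word = 0xebb800e3 → big-endian bytes:
  [0]=0xeb  [1]=0xb8  [2]=0x00  [3]=0xe3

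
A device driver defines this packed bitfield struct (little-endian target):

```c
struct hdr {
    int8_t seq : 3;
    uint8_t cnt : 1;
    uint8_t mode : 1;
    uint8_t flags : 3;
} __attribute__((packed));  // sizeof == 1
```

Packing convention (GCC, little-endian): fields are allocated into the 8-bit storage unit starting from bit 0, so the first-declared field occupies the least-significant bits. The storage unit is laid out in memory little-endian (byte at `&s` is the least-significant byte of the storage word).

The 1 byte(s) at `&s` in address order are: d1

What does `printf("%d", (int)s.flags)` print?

6

[0]=0xd1 (little-endian) → word 0xd1
seq [0+:3] = (word>>0) & 0x7 = 1
cnt [3+:1] = (word>>3) & 0x1 = 0
mode [4+:1] = (word>>4) & 0x1 = 1
flags [5+:3] = (word>>5) & 0x7 = 6  ←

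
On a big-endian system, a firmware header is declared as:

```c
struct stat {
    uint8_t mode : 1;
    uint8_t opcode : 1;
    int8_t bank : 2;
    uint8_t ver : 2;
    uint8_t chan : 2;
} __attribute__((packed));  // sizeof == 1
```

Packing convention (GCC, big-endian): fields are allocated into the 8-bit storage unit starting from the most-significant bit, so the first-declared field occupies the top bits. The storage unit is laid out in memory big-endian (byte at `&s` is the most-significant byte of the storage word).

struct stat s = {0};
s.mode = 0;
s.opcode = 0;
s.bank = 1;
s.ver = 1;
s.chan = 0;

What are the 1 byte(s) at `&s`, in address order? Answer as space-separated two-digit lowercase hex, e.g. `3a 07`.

14

mode:1 = 0 → 0x0 << 7 → word 0x00
opcode:1 = 0 → 0x0 << 6 → word 0x00
bank:2 = 1 → 0x1 << 4 → word 0x10
ver:2 = 1 → 0x1 << 2 → word 0x14
chan:2 = 0 → 0x0 << 0 → word 0x14
word = 0x14 → big-endian bytes:
  [0]=0x14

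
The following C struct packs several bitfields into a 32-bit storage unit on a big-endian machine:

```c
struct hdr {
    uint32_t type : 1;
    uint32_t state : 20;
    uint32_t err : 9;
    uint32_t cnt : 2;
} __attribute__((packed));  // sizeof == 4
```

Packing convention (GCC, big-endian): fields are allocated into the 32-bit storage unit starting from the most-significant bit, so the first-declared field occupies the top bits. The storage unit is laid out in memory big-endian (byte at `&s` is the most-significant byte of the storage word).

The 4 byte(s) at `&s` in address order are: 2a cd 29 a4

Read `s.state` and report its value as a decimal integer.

[0]=0x2a [1]=0xcd [2]=0x29 [3]=0xa4 (big-endian) → word 0x2acd29a4
type:1 @ bit 31 → (0x2acd29a4>>31)&0x1 = 0x0
state:20 @ bit 11 → (0x2acd29a4>>11)&0xfffff = 0x559a5  ←
err:9 @ bit 2 → (0x2acd29a4>>2)&0x1ff = 0x69
cnt:2 @ bit 0 → (0x2acd29a4>>0)&0x3 = 0x0

350629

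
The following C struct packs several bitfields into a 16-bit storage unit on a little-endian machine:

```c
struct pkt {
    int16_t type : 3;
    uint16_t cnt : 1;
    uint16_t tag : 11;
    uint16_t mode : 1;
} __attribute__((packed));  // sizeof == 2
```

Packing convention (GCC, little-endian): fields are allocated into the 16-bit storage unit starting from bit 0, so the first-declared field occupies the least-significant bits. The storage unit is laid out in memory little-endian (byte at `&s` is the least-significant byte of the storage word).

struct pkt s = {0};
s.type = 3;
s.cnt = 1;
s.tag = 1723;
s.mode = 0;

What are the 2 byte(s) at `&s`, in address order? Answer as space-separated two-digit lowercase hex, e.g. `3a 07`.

[0+:3] type=3 & 0x7 = 0x3; word=0x0003
[3+:1] cnt=1 & 0x1 = 0x1; word=0x000b
[4+:11] tag=1723 & 0x7ff = 0x6bb; word=0x6bbb
[15+:1] mode=0 & 0x1 = 0x0; word=0x6bbb
word = 0x6bbb → little-endian bytes:
  [0]=0xbb  [1]=0x6b

bb 6b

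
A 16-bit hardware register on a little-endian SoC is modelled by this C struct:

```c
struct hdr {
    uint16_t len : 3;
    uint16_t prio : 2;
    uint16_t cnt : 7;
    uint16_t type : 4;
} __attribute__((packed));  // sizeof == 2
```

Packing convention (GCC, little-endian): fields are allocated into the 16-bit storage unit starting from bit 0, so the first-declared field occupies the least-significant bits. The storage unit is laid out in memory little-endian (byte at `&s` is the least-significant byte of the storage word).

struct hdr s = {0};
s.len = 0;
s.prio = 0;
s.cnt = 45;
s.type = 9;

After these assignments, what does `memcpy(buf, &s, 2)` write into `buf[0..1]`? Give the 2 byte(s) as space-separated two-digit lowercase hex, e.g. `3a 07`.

len:3 = 0 → 0x0 << 0 → word 0x0000
prio:2 = 0 → 0x0 << 3 → word 0x0000
cnt:7 = 45 → 0x2d << 5 → word 0x05a0
type:4 = 9 → 0x9 << 12 → word 0x95a0
word = 0x95a0 → little-endian bytes:
  [0]=0xa0  [1]=0x95

a0 95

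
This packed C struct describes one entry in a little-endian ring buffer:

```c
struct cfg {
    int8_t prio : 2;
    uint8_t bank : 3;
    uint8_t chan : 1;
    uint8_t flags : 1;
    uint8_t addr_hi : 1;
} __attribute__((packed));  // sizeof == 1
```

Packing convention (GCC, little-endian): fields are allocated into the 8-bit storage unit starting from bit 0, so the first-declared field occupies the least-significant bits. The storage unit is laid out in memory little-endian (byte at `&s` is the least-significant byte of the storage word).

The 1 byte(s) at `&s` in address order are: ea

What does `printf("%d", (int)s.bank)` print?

[0]=0xea (little-endian) → word 0xea
prio [0+:2] = (word>>0) & 0x3 = 2
bank [2+:3] = (word>>2) & 0x7 = 2  ←
chan [5+:1] = (word>>5) & 0x1 = 1
flags [6+:1] = (word>>6) & 0x1 = 1
addr_hi [7+:1] = (word>>7) & 0x1 = 1

2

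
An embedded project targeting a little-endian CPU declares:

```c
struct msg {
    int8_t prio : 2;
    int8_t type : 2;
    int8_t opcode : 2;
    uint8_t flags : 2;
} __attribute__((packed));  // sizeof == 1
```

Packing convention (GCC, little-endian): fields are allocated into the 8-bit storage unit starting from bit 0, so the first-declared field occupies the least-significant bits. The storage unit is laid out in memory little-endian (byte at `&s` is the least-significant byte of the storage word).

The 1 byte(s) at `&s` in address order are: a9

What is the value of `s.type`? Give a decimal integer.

[0]=0xa9 (little-endian) → word 0xa9
prio [0+:2] = (word>>0) & 0x3 = 1
type [2+:2] = (word>>2) & 0x3 = 2  ←
opcode [4+:2] = (word>>4) & 0x3 = 2
flags [6+:2] = (word>>6) & 0x3 = 2
type signed 2b, MSB=1: 2 - 4 = -2

-2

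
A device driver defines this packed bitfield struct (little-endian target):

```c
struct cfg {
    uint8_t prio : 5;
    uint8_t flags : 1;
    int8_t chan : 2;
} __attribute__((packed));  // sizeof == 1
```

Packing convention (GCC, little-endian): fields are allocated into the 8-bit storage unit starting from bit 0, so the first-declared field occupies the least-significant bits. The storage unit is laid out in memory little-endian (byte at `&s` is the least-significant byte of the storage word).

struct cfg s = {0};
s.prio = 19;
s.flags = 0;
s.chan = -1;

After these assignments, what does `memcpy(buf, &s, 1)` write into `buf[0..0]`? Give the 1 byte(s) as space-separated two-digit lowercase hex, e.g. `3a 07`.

prio:5 = 19 → 0x13 << 0 → word 0x13
flags:1 = 0 → 0x0 << 5 → word 0x13
chan:2 = -1 → 0x3 << 6 → word 0xd3
word = 0xd3 → little-endian bytes:
  [0]=0xd3

d3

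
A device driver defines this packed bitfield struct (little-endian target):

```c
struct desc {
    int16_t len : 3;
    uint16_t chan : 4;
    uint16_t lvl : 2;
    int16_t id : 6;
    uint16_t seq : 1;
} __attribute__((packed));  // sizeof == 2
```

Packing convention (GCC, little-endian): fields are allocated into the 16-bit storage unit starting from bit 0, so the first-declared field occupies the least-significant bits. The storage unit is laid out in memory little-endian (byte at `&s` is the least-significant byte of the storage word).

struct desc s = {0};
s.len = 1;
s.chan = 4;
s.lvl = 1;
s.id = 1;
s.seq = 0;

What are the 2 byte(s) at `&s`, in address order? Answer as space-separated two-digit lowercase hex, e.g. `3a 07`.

len:3 = 1 → 0x1 << 0 → word 0x0001
chan:4 = 4 → 0x4 << 3 → word 0x0021
lvl:2 = 1 → 0x1 << 7 → word 0x00a1
id:6 = 1 → 0x1 << 9 → word 0x02a1
seq:1 = 0 → 0x0 << 15 → word 0x02a1
word = 0x02a1 → little-endian bytes:
  [0]=0xa1  [1]=0x02

a1 02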